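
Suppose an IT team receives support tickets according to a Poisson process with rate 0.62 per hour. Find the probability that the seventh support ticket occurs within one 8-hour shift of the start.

0.2320

Over the interval, μ = 0.62 × 8 = 4.96 (an 8-hour shift = 8 hours).
The seventh arrival falls in the interval iff at least 7 events occur there: P(S_7 ≤ t) = P(N ≥ 7) = 1 − P(N ≤ 6) ≈ 0.2320.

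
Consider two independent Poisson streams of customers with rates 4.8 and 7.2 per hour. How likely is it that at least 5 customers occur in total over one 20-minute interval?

Independent Poisson processes superpose: combined rate λ = 4.8 + 7.2 = 12 per hour.
Over the interval, μ = 12 × 1/3 = 4 (a 20-minute interval = 1/3 hours).
P(N ≥ 5) = 1 − P(N ≤ 4) ≈ 0.3712.

0.3712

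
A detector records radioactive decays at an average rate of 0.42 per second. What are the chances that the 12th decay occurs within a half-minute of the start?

Over the interval, μ = 0.42 × 30 = 12.6 (a half-minute = 30 seconds).
The 12th arrival falls in the interval iff at least 12 events occur there: P(S_12 ≤ t) = P(N ≥ 12) = 1 − P(N ≤ 11) ≈ 0.6050.

0.6050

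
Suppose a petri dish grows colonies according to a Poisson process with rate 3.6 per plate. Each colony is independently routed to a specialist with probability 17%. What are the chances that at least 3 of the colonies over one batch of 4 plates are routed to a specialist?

0.4428

Thinning: the colonies that are routed to a specialist themselves form a Poisson process with rate 0.17 × 3.6 = 0.612 per plate.
Over the interval, μ = 0.612 × 4 = 2.448 (a batch of 4 plates = 4 plates).
P(N ≥ 3) = 1 − P(N ≤ 2) ≈ 0.4428.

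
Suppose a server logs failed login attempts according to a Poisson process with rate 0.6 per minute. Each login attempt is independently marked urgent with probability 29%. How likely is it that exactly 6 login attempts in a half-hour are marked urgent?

0.1519

Thinning: the login attempts that are marked urgent themselves form a Poisson process with rate 0.29 × 0.6 = 0.174 per minute.
Over the interval, μ = 0.174 × 30 = 5.22 (a half-hour = 30 minutes).
P(N = 6) = e^(−5.22) · 5.22^6/6! ≈ 0.1519.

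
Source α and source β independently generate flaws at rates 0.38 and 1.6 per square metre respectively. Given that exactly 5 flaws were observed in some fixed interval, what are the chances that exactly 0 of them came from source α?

Given the total, each event is independently from source α with probability p = λ_α/(λ_α+λ_β) = 0.38/1.98 ≈ 0.1919.
So K ~ Binomial(5, 0.38/1.98): P(K = 0) = C(5,0) · (0.38/1.98)^0 · (1.6/1.98)^5 ≈ 0.3446.

0.3446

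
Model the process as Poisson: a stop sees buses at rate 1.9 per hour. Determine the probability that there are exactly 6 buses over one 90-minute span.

Over the interval, μ = 1.9 × 1.5 = 2.85 (a 90-minute span = 1.5 hours).
P(N = 6) = e^(−μ) μ^6/6! = e^(−2.85) · 2.85^6/720 ≈ 0.0431.

0.0431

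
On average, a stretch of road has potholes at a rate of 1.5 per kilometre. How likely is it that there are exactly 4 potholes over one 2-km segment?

0.1680

Over the interval, μ = 1.5 × 2 = 3 (a 2-km segment = 2 kilometres).
P(N = 4) = e^(−μ) μ^4/4! = e^(−3) · 3^4/24 ≈ 0.1680.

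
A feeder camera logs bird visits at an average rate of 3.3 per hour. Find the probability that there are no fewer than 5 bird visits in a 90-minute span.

0.5507

Over the interval, μ = 3.3 × 1.5 = 4.95 (a 90-minute span = 1.5 hours).
P(N ≥ 5) = 1 − P(N ≤ 4) = 1 − Σ_{j=0}^{4} e^(−μ) μ^j/j! ≈ 0.5507.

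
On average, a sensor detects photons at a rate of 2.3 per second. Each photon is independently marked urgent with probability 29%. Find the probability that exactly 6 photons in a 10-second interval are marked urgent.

Thinning: the photons that are marked urgent themselves form a Poisson process with rate 0.29 × 2.3 = 0.667 per second.
Over the interval, μ = 0.667 × 10 = 6.67 (a 10-second interval = 10 seconds).
P(N = 6) = e^(−6.67) · 6.67^6/6! ≈ 0.1551.

0.1551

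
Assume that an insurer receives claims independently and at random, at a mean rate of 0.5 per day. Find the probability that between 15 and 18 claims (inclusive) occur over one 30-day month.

0.3538

Over the interval, μ = 0.5 × 30 = 15 (a 30-day month = 30 days).
P(15 ≤ N ≤ 18) = Σ_{j=15}^{18} e^(−15) · 15^j/j! ≈ 0.3538.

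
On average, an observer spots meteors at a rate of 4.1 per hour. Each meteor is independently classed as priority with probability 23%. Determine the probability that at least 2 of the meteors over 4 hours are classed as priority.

0.8902

Thinning: the meteors that are classed as priority themselves form a Poisson process with rate 0.23 × 4.1 = 0.943 per hour.
Over the interval, μ = 0.943 × 4 = 3.772 (4 hours).
P(N ≥ 2) = 1 − P(N ≤ 1) ≈ 0.8902.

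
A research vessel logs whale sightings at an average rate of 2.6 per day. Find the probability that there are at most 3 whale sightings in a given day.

With mean μ = 2.6 per day,
P(N ≤ 3) = Σ_{j=0}^{3} e^(−μ) μ^j/j! ≈ 0.7360.

0.7360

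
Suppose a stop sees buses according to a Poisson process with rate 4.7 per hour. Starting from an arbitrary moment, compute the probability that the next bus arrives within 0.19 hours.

0.5906

Inter-arrival times are exponential with rate λ = 4.7 per hour.
P(T ≤ 0.19) = 1 − e^(−λt) = 1 − e^(−4.7 × 0.19) = 1 − e^(−0.893) ≈ 0.5906.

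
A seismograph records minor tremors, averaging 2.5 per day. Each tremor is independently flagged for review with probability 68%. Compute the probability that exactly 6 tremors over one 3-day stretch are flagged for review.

Thinning: the tremors that are flagged for review themselves form a Poisson process with rate 0.68 × 2.5 = 1.7 per day.
Over the interval, μ = 1.7 × 3 = 5.1 (a 3-day stretch = 3 days).
P(N = 6) = e^(−5.1) · 5.1^6/6! ≈ 0.1490.

0.1490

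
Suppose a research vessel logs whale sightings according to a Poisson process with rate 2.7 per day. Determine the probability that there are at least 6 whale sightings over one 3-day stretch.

0.8178

Over the interval, μ = 2.7 × 3 = 8.1 (a 3-day stretch = 3 days).
P(N ≥ 6) = 1 − P(N ≤ 5) = 1 − Σ_{j=0}^{5} e^(−μ) μ^j/j! ≈ 0.8178.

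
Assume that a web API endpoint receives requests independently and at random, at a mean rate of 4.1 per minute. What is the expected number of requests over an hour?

E[N] = λt = 4.1 × 60 = 246 (an hour = 60 minutes).

246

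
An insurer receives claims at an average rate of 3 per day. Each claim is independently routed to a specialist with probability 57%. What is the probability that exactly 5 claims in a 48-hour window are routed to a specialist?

0.1275

Thinning: the claims that are routed to a specialist themselves form a Poisson process with rate 0.57 × 3 = 1.71 per day.
Over the interval, μ = 1.71 × 2 = 3.42 (a 48-hour window = 2 days).
P(N = 5) = e^(−3.42) · 3.42^5/5! ≈ 0.1275.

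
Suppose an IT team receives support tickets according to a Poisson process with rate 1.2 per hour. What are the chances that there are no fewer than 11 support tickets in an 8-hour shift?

Over the interval, μ = 1.2 × 8 = 9.6 (an 8-hour shift = 8 hours).
P(N ≥ 11) = 1 − P(N ≤ 10) = 1 − Σ_{j=0}^{10} e^(−μ) μ^j/j! ≈ 0.3671.

0.3671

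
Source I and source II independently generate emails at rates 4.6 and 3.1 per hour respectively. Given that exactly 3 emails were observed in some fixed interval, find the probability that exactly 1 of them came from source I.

0.2905

Given the total, each event is independently from source I with probability p = λ_I/(λ_I+λ_II) = 4.6/7.7 ≈ 0.5974.
So K ~ Binomial(3, 4.6/7.7): P(K = 1) = C(3,1) · (4.6/7.7)^1 · (3.1/7.7)^2 ≈ 0.2905.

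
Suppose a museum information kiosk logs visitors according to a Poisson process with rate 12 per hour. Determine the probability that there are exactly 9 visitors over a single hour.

0.0874

With mean μ = 12 per hour,
P(N = 9) = e^(−μ) μ^9/9! = e^(−12) · 12^9/362880 ≈ 0.0874.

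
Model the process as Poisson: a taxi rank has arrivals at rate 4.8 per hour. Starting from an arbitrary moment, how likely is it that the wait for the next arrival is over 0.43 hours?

The wait for the next event is exponential with rate λ = 4.8 per hour.
P(T > 0.43) = e^(−λt) = e^(−4.8 × 0.43) = e^(−2.064) ≈ 0.1269.

0.1269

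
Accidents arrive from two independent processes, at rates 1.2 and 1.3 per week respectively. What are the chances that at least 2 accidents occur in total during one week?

Independent Poisson processes superpose: combined rate λ = 1.2 + 1.3 = 2.5 per week.
So μ = 2.5.
P(N ≥ 2) = 1 − P(N ≤ 1) ≈ 0.7127.

0.7127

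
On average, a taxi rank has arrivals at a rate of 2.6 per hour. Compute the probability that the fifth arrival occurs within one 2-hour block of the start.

0.5939

Over the interval, μ = 2.6 × 2 = 5.2 (a 2-hour block = 2 hours).
The fifth arrival falls in the interval iff at least 5 events occur there: P(S_5 ≤ t) = P(N ≥ 5) = 1 − P(N ≤ 4) ≈ 0.5939.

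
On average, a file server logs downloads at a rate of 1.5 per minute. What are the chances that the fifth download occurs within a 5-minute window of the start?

Over the interval, μ = 1.5 × 5 = 7.5 (a 5-minute window = 5 minutes).
The fifth arrival falls in the interval iff at least 5 events occur there: P(S_5 ≤ t) = P(N ≥ 5) = 1 − P(N ≤ 4) ≈ 0.8679.

0.8679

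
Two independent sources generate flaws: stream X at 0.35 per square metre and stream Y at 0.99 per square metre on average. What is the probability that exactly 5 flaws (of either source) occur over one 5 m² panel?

0.1385

Independent Poisson processes superpose: combined rate λ = 0.35 + 0.99 = 1.34 per square metre.
Over the interval, μ = 1.34 × 5 = 6.7 (a 5 m² panel = 5 square metres).
P(N = 5) = e^(−6.7) · 6.7^5/5! ≈ 0.1385.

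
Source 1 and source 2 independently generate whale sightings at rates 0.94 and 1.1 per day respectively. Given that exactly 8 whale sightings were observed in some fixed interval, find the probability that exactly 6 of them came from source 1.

Given the total, each event is independently from source 1 with probability p = λ_1/(λ_1+λ_2) = 0.94/2.04 ≈ 0.4608.
So K ~ Binomial(8, 0.94/2.04): P(K = 6) = C(8,6) · (0.94/2.04)^6 · (1.1/2.04)^2 ≈ 0.0779.

0.0779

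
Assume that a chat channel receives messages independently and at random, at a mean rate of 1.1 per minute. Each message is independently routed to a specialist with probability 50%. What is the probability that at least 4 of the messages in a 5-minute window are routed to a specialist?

Thinning: the messages that are routed to a specialist themselves form a Poisson process with rate 0.5 × 1.1 = 0.55 per minute.
Over the interval, μ = 0.55 × 5 = 2.75 (a 5-minute window = 5 minutes).
P(N ≥ 4) = 1 − P(N ≤ 3) ≈ 0.2970.

0.2970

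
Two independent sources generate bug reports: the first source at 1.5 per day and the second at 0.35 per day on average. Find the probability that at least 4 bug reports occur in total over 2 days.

Independent Poisson processes superpose: combined rate λ = 1.5 + 0.35 = 1.85 per day.
Over the interval, μ = 1.85 × 2 = 3.7 (2 days).
P(N ≥ 4) = 1 − P(N ≤ 3) ≈ 0.5058.

0.5058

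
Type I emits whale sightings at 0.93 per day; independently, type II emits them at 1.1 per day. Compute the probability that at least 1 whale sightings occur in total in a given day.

Independent Poisson processes superpose: combined rate λ = 0.93 + 1.1 = 2.03 per day.
So μ = 2.03.
P(N ≥ 1) = 1 − P(N ≤ 0) ≈ 0.8687.

0.8687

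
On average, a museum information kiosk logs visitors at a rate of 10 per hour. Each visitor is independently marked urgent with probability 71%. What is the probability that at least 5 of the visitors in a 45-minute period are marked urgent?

Thinning: the visitors that are marked urgent themselves form a Poisson process with rate 0.71 × 10 = 7.1 per hour.
Over the interval, μ = 7.1 × 0.75 = 5.325 (a 45-minute period = 0.75 hours).
P(N ≥ 5) = 1 − P(N ≤ 4) ≈ 0.6146.

0.6146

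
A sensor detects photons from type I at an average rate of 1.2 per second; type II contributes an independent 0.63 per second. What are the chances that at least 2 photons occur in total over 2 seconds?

Independent Poisson processes superpose: combined rate λ = 1.2 + 0.63 = 1.83 per second.
Over the interval, μ = 1.83 × 2 = 3.66 (2 seconds).
P(N ≥ 2) = 1 − P(N ≤ 1) ≈ 0.8801.

0.8801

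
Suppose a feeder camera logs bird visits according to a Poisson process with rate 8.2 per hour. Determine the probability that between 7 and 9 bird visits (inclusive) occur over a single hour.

With mean μ = 8.2 per hour,
P(7 ≤ N ≤ 9) = Σ_{j=7}^{9} e^(−8.2) · 8.2^j/j! ≈ 0.4020.

0.4020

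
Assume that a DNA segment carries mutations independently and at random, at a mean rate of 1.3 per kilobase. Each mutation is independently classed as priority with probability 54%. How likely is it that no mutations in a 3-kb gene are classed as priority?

0.1217

Thinning: the mutations that are classed as priority themselves form a Poisson process with rate 0.54 × 1.3 = 0.702 per kilobase.
Over the interval, μ = 0.702 × 3 = 2.106 (a 3-kb gene = 3 kilobases).
P(N = 0) = e^(−2.106) · 2.106^0/0! ≈ 0.1217.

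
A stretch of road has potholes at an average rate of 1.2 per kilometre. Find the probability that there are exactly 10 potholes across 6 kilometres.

Over the interval, μ = 1.2 × 6 = 7.2 (6 kilometres).
P(N = 10) = e^(−μ) μ^10/10! = e^(−7.2) · 7.2^10/3628800 ≈ 0.0770.

0.0770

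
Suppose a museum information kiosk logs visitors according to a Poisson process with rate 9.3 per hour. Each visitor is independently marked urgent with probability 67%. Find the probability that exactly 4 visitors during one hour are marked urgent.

Thinning: the visitors that are marked urgent themselves form a Poisson process with rate 0.67 × 9.3 = 6.231 per hour.
So μ = 6.231.
P(N = 4) = e^(−6.231) · 6.231^4/4! ≈ 0.1236.

0.1236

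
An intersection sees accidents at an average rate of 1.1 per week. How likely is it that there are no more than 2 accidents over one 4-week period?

0.1851

Over the interval, μ = 1.1 × 4 = 4.4 (a 4-week period = 4 weeks).
P(N ≤ 2) = Σ_{j=0}^{2} e^(−μ) μ^j/j! ≈ 0.1851.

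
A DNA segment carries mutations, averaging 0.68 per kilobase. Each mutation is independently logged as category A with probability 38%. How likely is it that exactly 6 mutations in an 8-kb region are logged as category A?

Thinning: the mutations that are logged as category A themselves form a Poisson process with rate 0.38 × 0.68 = 0.2584 per kilobase.
Over the interval, μ = 0.2584 × 8 = 2.0672 (an 8-kb region = 8 kilobases).
P(N = 6) = e^(−2.0672) · 2.0672^6/6! ≈ 0.0137.

0.0137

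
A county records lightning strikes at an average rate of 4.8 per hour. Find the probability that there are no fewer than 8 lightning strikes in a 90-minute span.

0.4311

Over the interval, μ = 4.8 × 1.5 = 7.2 (a 90-minute span = 1.5 hours).
P(N ≥ 8) = 1 − P(N ≤ 7) = 1 − Σ_{j=0}^{7} e^(−μ) μ^j/j! ≈ 0.4311.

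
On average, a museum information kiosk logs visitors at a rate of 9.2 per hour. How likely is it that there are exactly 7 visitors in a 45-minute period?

0.1489

Over the interval, μ = 9.2 × 0.75 = 6.9 (a 45-minute period = 0.75 hours).
P(N = 7) = e^(−μ) μ^7/7! = e^(−6.9) · 6.9^7/5040 ≈ 0.1489.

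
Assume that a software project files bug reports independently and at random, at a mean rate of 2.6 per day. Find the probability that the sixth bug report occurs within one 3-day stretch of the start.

0.7897

Over the interval, μ = 2.6 × 3 = 7.8 (a 3-day stretch = 3 days).
The sixth arrival falls in the interval iff at least 6 events occur there: P(S_6 ≤ t) = P(N ≥ 6) = 1 − P(N ≤ 5) ≈ 0.7897.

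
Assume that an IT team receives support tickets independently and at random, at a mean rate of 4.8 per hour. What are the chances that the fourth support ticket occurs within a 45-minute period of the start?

Over the interval, μ = 4.8 × 0.75 = 3.6 (a 45-minute period = 0.75 hours).
The fourth arrival falls in the interval iff at least 4 events occur there: P(S_4 ≤ t) = P(N ≥ 4) = 1 − P(N ≤ 3) ≈ 0.4848.

0.4848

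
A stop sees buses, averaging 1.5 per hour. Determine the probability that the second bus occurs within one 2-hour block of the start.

0.8009

Over the interval, μ = 1.5 × 2 = 3 (a 2-hour block = 2 hours).
The second arrival falls in the interval iff at least 2 events occur there: P(S_2 ≤ t) = P(N ≥ 2) = 1 − P(N ≤ 1) ≈ 0.8009.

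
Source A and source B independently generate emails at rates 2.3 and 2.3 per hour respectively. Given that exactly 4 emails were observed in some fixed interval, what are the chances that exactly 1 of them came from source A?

Given the total, each event is independently from source A with probability p = λ_A/(λ_A+λ_B) = 2.3/4.6 = 0.5000.
So K ~ Binomial(4, 2.3/4.6): P(K = 1) = C(4,1) · (2.3/4.6)^1 · (2.3/4.6)^3 ≈ 0.2500.

0.2500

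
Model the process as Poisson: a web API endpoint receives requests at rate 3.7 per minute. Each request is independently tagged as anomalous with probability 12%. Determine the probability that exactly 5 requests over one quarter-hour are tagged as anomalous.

0.1399

Thinning: the requests that are tagged as anomalous themselves form a Poisson process with rate 0.12 × 3.7 = 0.444 per minute.
Over the interval, μ = 0.444 × 15 = 6.66 (a quarter-hour = 15 minutes).
P(N = 5) = e^(−6.66) · 6.66^5/5! ≈ 0.1399.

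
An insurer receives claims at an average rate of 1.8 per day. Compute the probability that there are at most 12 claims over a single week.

Over the interval, μ = 1.8 × 7 = 12.6 (a week = 7 days).
P(N ≤ 12) = Σ_{j=0}^{12} e^(−μ) μ^j/j! ≈ 0.5077.

0.5077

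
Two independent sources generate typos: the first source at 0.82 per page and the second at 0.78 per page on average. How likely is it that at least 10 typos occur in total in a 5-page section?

0.2834

Independent Poisson processes superpose: combined rate λ = 0.82 + 0.78 = 1.6 per page.
Over the interval, μ = 1.6 × 5 = 8 (a 5-page section = 5 pages).
P(N ≥ 10) = 1 − P(N ≤ 9) ≈ 0.2834.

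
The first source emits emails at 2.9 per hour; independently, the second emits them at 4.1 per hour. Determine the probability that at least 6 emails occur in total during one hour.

Independent Poisson processes superpose: combined rate λ = 2.9 + 4.1 = 7 per hour.
So μ = 7.
P(N ≥ 6) = 1 − P(N ≤ 5) ≈ 0.6993.

0.6993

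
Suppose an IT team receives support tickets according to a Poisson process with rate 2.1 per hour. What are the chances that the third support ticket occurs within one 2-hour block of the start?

0.7898

Over the interval, μ = 2.1 × 2 = 4.2 (a 2-hour block = 2 hours).
The third arrival falls in the interval iff at least 3 events occur there: P(S_3 ≤ t) = P(N ≥ 3) = 1 − P(N ≤ 2) ≈ 0.7898.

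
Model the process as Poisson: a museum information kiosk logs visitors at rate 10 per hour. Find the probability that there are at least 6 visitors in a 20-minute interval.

0.1212

Over the interval, μ = 10 × 1/3 ≈ 3.33333 (a 20-minute interval = 1/3 hours).
P(N ≥ 6) = 1 − P(N ≤ 5) = 1 − Σ_{j=0}^{5} e^(−μ) μ^j/j! ≈ 0.1212.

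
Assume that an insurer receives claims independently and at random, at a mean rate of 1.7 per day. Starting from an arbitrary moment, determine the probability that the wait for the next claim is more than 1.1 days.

0.1541

The wait for the next event is exponential with rate λ = 1.7 per day.
P(T > 1.1) = e^(−λt) = e^(−1.7 × 1.1) = e^(−1.87) ≈ 0.1541.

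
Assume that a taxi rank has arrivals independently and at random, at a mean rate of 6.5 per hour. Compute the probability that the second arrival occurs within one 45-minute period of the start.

0.9551

Over the interval, μ = 6.5 × 0.75 = 4.875 (a 45-minute period = 0.75 hours).
The second arrival falls in the interval iff at least 2 events occur there: P(S_2 ≤ t) = P(N ≥ 2) = 1 − P(N ≤ 1) ≈ 0.9551.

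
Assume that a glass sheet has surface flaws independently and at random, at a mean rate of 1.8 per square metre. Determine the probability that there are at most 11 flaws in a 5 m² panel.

Over the interval, μ = 1.8 × 5 = 9 (a 5 m² panel = 5 square metres).
P(N ≤ 11) = Σ_{j=0}^{11} e^(−μ) μ^j/j! ≈ 0.8030.

0.8030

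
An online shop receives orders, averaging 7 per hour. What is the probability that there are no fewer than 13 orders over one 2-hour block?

Over the interval, μ = 7 × 2 = 14 (a 2-hour block = 2 hours).
P(N ≥ 13) = 1 − P(N ≤ 12) = 1 − Σ_{j=0}^{12} e^(−μ) μ^j/j! ≈ 0.6415.

0.6415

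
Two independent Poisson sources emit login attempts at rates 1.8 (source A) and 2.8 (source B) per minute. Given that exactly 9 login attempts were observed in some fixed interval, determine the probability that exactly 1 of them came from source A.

0.0664

Given the total, each event is independently from source A with probability p = λ_A/(λ_A+λ_B) = 1.8/4.6 ≈ 0.3913.
So K ~ Binomial(9, 1.8/4.6): P(K = 1) = C(9,1) · (1.8/4.6)^1 · (2.8/4.6)^8 ≈ 0.0664.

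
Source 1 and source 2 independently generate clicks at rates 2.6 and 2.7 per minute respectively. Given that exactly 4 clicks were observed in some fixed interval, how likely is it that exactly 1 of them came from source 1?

0.2594

Given the total, each event is independently from source 1 with probability p = λ_1/(λ_1+λ_2) = 2.6/5.3 ≈ 0.4906.
So K ~ Binomial(4, 2.6/5.3): P(K = 1) = C(4,1) · (2.6/5.3)^1 · (2.7/5.3)^3 ≈ 0.2594.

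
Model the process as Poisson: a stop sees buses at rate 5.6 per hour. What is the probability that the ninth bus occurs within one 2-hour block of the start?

Over the interval, μ = 5.6 × 2 = 11.2 (a 2-hour block = 2 hours).
The ninth arrival falls in the interval iff at least 9 events occur there: P(S_9 ≤ t) = P(N ≥ 9) = 1 − P(N ≤ 8) ≈ 0.7853.

0.7853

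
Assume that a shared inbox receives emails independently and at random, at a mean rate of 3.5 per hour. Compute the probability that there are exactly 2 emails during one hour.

0.1850

With mean μ = 3.5 per hour,
P(N = 2) = e^(−μ) μ^2/2! = e^(−3.5) · 3.5^2/2 ≈ 0.1850.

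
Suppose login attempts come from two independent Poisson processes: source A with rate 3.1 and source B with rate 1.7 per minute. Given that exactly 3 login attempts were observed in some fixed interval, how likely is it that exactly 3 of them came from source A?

0.2694

Given the total, each event is independently from source A with probability p = λ_A/(λ_A+λ_B) = 3.1/4.8 ≈ 0.6458.
So K ~ Binomial(3, 3.1/4.8): P(K = 3) = C(3,3) · (3.1/4.8)^3 · (1.7/4.8)^0 ≈ 0.2694.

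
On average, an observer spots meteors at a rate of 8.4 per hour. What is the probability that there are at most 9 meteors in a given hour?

0.6659

With mean μ = 8.4 per hour,
P(N ≤ 9) = Σ_{j=0}^{9} e^(−μ) μ^j/j! ≈ 0.6659.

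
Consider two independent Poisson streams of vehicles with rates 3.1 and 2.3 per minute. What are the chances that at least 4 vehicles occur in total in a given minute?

Independent Poisson processes superpose: combined rate λ = 3.1 + 2.3 = 5.4 per minute.
So μ = 5.4.
P(N ≥ 4) = 1 − P(N ≤ 3) ≈ 0.7867.

0.7867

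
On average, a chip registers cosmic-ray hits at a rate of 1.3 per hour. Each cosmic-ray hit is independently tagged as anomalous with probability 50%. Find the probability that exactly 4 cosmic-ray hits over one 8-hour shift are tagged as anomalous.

Thinning: the cosmic-ray hits that are tagged as anomalous themselves form a Poisson process with rate 0.5 × 1.3 = 0.65 per hour.
Over the interval, μ = 0.65 × 8 = 5.2 (an 8-hour shift = 8 hours).
P(N = 4) = e^(−5.2) · 5.2^4/4! ≈ 0.1681.

0.1681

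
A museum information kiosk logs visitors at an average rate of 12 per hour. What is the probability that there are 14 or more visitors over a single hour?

0.3185

With mean μ = 12 per hour,
P(N ≥ 14) = 1 − P(N ≤ 13) = 1 − Σ_{j=0}^{13} e^(−μ) μ^j/j! ≈ 0.3185.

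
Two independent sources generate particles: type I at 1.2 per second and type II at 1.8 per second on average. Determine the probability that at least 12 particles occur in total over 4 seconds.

0.5384

Independent Poisson processes superpose: combined rate λ = 1.2 + 1.8 = 3 per second.
Over the interval, μ = 3 × 4 = 12 (4 seconds).
P(N ≥ 12) = 1 − P(N ≤ 11) ≈ 0.5384.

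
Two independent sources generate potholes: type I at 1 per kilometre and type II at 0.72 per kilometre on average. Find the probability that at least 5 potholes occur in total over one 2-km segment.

Independent Poisson processes superpose: combined rate λ = 1 + 0.72 = 1.72 per kilometre.
Over the interval, μ = 1.72 × 2 = 3.44 (a 2-km segment = 2 kilometres).
P(N ≥ 5) = 1 − P(N ≤ 4) ≈ 0.2633.

0.2633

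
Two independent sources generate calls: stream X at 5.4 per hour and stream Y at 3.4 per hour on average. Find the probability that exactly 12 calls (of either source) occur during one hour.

Independent Poisson processes superpose: combined rate λ = 5.4 + 3.4 = 8.8 per hour.
So μ = 8.8.
P(N = 12) = e^(−8.8) · 8.8^12/12! ≈ 0.0679.

0.0679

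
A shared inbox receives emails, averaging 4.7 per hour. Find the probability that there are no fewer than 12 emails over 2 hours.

Over the interval, μ = 4.7 × 2 = 9.4 (2 hours).
P(N ≥ 12) = 1 − P(N ≤ 11) = 1 − Σ_{j=0}^{11} e^(−μ) μ^j/j! ≈ 0.2374.

0.2374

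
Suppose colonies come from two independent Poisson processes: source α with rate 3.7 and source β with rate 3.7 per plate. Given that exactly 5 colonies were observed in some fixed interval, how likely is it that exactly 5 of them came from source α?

0.0312

Given the total, each event is independently from source α with probability p = λ_α/(λ_α+λ_β) = 3.7/7.4 = 0.5000.
So K ~ Binomial(5, 3.7/7.4): P(K = 5) = C(5,5) · (3.7/7.4)^5 · (3.7/7.4)^0 ≈ 0.0312.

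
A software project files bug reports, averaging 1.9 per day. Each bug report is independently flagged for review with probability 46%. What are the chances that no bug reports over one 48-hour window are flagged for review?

0.1741

Thinning: the bug reports that are flagged for review themselves form a Poisson process with rate 0.46 × 1.9 = 0.874 per day.
Over the interval, μ = 0.874 × 2 = 1.748 (a 48-hour window = 2 days).
P(N = 0) = e^(−1.748) · 1.748^0/0! ≈ 0.1741.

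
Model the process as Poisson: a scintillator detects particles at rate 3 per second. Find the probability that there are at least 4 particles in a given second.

0.3528

With mean μ = 3 per second,
P(N ≥ 4) = 1 − P(N ≤ 3) = 1 − Σ_{j=0}^{3} e^(−μ) μ^j/j! ≈ 0.3528.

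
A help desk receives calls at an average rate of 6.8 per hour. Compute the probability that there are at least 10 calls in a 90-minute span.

Over the interval, μ = 6.8 × 1.5 = 10.2 (a 90-minute span = 1.5 hours).
P(N ≥ 10) = 1 − P(N ≤ 9) = 1 − Σ_{j=0}^{9} e^(−μ) μ^j/j! ≈ 0.5668.

0.5668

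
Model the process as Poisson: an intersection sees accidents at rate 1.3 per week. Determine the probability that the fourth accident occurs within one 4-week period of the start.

0.7619

Over the interval, μ = 1.3 × 4 = 5.2 (a 4-week period = 4 weeks).
The fourth arrival falls in the interval iff at least 4 events occur there: P(S_4 ≤ t) = P(N ≥ 4) = 1 − P(N ≤ 3) ≈ 0.7619.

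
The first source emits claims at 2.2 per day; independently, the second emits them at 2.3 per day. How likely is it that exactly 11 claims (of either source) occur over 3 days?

0.0932

Independent Poisson processes superpose: combined rate λ = 2.2 + 2.3 = 4.5 per day.
Over the interval, μ = 4.5 × 3 = 13.5 (3 days).
P(N = 11) = e^(−13.5) · 13.5^11/11! ≈ 0.0932.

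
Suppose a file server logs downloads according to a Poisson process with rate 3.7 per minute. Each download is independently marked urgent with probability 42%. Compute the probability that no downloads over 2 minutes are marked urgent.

Thinning: the downloads that are marked urgent themselves form a Poisson process with rate 0.42 × 3.7 = 1.554 per minute.
Over the interval, μ = 1.554 × 2 = 3.108 (2 minutes).
P(N = 0) = e^(−3.108) · 3.108^0/0! ≈ 0.0447.

0.0447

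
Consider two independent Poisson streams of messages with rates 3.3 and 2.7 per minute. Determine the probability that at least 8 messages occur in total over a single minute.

Independent Poisson processes superpose: combined rate λ = 3.3 + 2.7 = 6 per minute.
So μ = 6.
P(N ≥ 8) = 1 − P(N ≤ 7) ≈ 0.2560.

0.2560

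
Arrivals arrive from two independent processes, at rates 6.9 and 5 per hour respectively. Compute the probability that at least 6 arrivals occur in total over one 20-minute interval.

Independent Poisson processes superpose: combined rate λ = 6.9 + 5 = 11.9 per hour.
Over the interval, μ = 11.9 × 1/3 ≈ 3.96667 (a 20-minute interval = 1/3 hours).
P(N ≥ 6) = 1 − P(N ≤ 5) ≈ 0.2097.

0.2097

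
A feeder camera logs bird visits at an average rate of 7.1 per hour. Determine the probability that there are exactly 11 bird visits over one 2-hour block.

0.0807

Over the interval, μ = 7.1 × 2 = 14.2 (a 2-hour block = 2 hours).
P(N = 11) = e^(−μ) μ^11/11! = e^(−14.2) · 14.2^11/39916800 ≈ 0.0807.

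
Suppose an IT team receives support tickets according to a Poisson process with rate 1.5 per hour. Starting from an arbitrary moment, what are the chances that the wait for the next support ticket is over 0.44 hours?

The wait for the next event is exponential with rate λ = 1.5 per hour.
P(T > 0.44) = e^(−λt) = e^(−1.5 × 0.44) = e^(−0.66) ≈ 0.5169.

0.5169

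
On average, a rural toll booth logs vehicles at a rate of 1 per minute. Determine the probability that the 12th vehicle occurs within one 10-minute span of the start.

0.3032

Over the interval, μ = 1 × 10 = 10 (a 10-minute span = 10 minutes).
The 12th arrival falls in the interval iff at least 12 events occur there: P(S_12 ≤ t) = P(N ≥ 12) = 1 − P(N ≤ 11) ≈ 0.3032.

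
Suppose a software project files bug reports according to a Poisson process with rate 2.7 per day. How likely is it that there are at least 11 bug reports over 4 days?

Over the interval, μ = 2.7 × 4 = 10.8 (4 days).
P(N ≥ 11) = 1 − P(N ≤ 10) = 1 − Σ_{j=0}^{10} e^(−μ) μ^j/j! ≈ 0.5160.

0.5160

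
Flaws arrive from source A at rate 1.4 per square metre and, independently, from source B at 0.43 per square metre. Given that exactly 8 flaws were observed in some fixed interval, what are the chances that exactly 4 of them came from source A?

Given the total, each event is independently from source A with probability p = λ_A/(λ_A+λ_B) = 1.4/1.83 ≈ 0.7650.
So K ~ Binomial(8, 1.4/1.83): P(K = 4) = C(8,4) · (1.4/1.83)^4 · (0.43/1.83)^4 ≈ 0.0731.

0.0731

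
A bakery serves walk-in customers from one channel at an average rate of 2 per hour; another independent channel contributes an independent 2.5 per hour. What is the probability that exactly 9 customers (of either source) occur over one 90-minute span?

Independent Poisson processes superpose: combined rate λ = 2 + 2.5 = 4.5 per hour.
Over the interval, μ = 4.5 × 1.5 = 6.75 (a 90-minute span = 1.5 hours).
P(N = 9) = e^(−6.75) · 6.75^9/9! ≈ 0.0939.

0.0939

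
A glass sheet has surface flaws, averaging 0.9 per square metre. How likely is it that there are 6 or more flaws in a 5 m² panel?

Over the interval, μ = 0.9 × 5 = 4.5 (a 5 m² panel = 5 square metres).
P(N ≥ 6) = 1 − P(N ≤ 5) = 1 − Σ_{j=0}^{5} e^(−μ) μ^j/j! ≈ 0.2971.

0.2971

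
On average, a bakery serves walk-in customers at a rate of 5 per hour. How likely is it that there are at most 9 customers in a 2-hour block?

Over the interval, μ = 5 × 2 = 10 (a 2-hour block = 2 hours).
P(N ≤ 9) = Σ_{j=0}^{9} e^(−μ) μ^j/j! ≈ 0.4579.

0.4579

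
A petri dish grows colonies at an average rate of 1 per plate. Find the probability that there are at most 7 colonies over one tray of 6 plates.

0.7440

Over the interval, μ = 1 × 6 = 6 (a tray of 6 plates = 6 plates).
P(N ≤ 7) = Σ_{j=0}^{7} e^(−μ) μ^j/j! ≈ 0.7440.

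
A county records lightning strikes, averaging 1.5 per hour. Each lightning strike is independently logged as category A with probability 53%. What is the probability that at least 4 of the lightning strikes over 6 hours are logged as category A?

Thinning: the lightning strikes that are logged as category A themselves form a Poisson process with rate 0.53 × 1.5 = 0.795 per hour.
Over the interval, μ = 0.795 × 6 = 4.77 (6 hours).
P(N ≥ 4) = 1 − P(N ≤ 3) ≈ 0.7012.

0.7012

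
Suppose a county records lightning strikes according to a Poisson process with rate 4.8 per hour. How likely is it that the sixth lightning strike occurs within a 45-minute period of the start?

Over the interval, μ = 4.8 × 0.75 = 3.6 (a 45-minute period = 0.75 hours).
The sixth arrival falls in the interval iff at least 6 events occur there: P(S_6 ≤ t) = P(N ≥ 6) = 1 − P(N ≤ 5) ≈ 0.1559.

0.1559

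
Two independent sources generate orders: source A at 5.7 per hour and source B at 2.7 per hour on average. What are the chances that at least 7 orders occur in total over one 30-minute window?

Independent Poisson processes superpose: combined rate λ = 5.7 + 2.7 = 8.4 per hour.
Over the interval, μ = 8.4 × 0.5 = 4.2 (a 30-minute window = 0.5 hours).
P(N ≥ 7) = 1 − P(N ≤ 6) ≈ 0.1325.

0.1325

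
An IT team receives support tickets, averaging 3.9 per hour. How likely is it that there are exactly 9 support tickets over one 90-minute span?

Over the interval, μ = 3.9 × 1.5 = 5.85 (a 90-minute span = 1.5 hours).
P(N = 9) = e^(−μ) μ^9/9! = e^(−5.85) · 5.85^9/362880 ≈ 0.0637.

0.0637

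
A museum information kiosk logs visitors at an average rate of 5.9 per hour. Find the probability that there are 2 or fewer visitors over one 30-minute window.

0.4345

Over the interval, μ = 5.9 × 0.5 = 2.95 (a 30-minute window = 0.5 hours).
P(N ≤ 2) = Σ_{j=0}^{2} e^(−μ) μ^j/j! ≈ 0.4345.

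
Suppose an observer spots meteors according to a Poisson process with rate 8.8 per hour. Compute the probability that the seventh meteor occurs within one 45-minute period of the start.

Over the interval, μ = 8.8 × 0.75 = 6.6 (a 45-minute period = 0.75 hours).
The seventh arrival falls in the interval iff at least 7 events occur there: P(S_7 ≤ t) = P(N ≥ 7) = 1 − P(N ≤ 6) ≈ 0.4892.

0.4892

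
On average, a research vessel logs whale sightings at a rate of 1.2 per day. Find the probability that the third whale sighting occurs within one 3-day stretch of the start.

0.6973

Over the interval, μ = 1.2 × 3 = 3.6 (a 3-day stretch = 3 days).
The third arrival falls in the interval iff at least 3 events occur there: P(S_3 ≤ t) = P(N ≥ 3) = 1 − P(N ≤ 2) ≈ 0.6973.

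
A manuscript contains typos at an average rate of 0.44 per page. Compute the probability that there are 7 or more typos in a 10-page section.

Over the interval, μ = 0.44 × 10 = 4.4 (a 10-page section = 10 pages).
P(N ≥ 7) = 1 − P(N ≤ 6) = 1 − Σ_{j=0}^{6} e^(−μ) μ^j/j! ≈ 0.1564.

0.1564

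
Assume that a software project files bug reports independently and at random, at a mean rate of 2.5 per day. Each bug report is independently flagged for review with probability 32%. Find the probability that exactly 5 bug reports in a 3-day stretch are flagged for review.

0.0602

Thinning: the bug reports that are flagged for review themselves form a Poisson process with rate 0.32 × 2.5 = 0.8 per day.
Over the interval, μ = 0.8 × 3 = 2.4 (a 3-day stretch = 3 days).
P(N = 5) = e^(−2.4) · 2.4^5/5! ≈ 0.0602.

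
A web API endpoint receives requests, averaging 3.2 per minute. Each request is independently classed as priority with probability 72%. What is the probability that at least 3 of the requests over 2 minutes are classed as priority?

0.8382

Thinning: the requests that are classed as priority themselves form a Poisson process with rate 0.72 × 3.2 = 2.304 per minute.
Over the interval, μ = 2.304 × 2 = 4.608 (2 minutes).
P(N ≥ 3) = 1 − P(N ≤ 2) ≈ 0.8382.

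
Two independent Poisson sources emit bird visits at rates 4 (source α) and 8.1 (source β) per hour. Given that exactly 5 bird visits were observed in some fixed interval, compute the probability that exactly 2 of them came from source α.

0.3278

Given the total, each event is independently from source α with probability p = λ_α/(λ_α+λ_β) = 4/12.1 ≈ 0.3306.
So K ~ Binomial(5, 4/12.1): P(K = 2) = C(5,2) · (4/12.1)^2 · (8.1/12.1)^3 ≈ 0.3278.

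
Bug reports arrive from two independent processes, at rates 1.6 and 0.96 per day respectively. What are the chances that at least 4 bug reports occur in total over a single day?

0.2553

Independent Poisson processes superpose: combined rate λ = 1.6 + 0.96 = 2.56 per day.
So μ = 2.56.
P(N ≥ 4) = 1 − P(N ≤ 3) ≈ 0.2553.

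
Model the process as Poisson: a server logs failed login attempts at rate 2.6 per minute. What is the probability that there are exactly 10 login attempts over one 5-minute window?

0.0859

Over the interval, μ = 2.6 × 5 = 13 (a 5-minute window = 5 minutes).
P(N = 10) = e^(−μ) μ^10/10! = e^(−13) · 13^10/3628800 ≈ 0.0859.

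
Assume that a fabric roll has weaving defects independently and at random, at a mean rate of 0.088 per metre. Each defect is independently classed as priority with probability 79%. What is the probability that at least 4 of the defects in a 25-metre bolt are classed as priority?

Thinning: the defects that are classed as priority themselves form a Poisson process with rate 0.79 × 0.088 = 0.06952 per metre.
Over the interval, μ = 0.06952 × 25 = 1.738 (a 25-metre bolt = 25 metres).
P(N ≥ 4) = 1 − P(N ≤ 3) ≈ 0.0990.

0.0990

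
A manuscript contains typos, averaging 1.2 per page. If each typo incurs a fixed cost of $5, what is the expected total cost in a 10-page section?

$60

E[N] = 1.2 × 10 = 12 (a 10-page section = 10 pages); E[cost] = 12 × $5 = $60.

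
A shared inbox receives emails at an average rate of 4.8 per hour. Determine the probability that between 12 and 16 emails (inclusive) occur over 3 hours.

0.4926

Over the interval, μ = 4.8 × 3 = 14.4 (3 hours).
P(12 ≤ N ≤ 16) = Σ_{j=12}^{16} e^(−14.4) · 14.4^j/j! ≈ 0.4926.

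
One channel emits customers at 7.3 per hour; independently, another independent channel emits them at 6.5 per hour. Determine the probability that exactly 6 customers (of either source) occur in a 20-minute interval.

0.1323

Independent Poisson processes superpose: combined rate λ = 7.3 + 6.5 = 13.8 per hour.
Over the interval, μ = 13.8 × 1/3 = 4.6 (a 20-minute interval = 1/3 hours).
P(N = 6) = e^(−4.6) · 4.6^6/6! ≈ 0.1323.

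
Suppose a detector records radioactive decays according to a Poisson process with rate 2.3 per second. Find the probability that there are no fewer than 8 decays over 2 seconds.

0.0951

Over the interval, μ = 2.3 × 2 = 4.6 (2 seconds).
P(N ≥ 8) = 1 − P(N ≤ 7) = 1 − Σ_{j=0}^{7} e^(−μ) μ^j/j! ≈ 0.0951.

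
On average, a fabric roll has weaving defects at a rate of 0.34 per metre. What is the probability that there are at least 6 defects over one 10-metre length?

Over the interval, μ = 0.34 × 10 = 3.4 (a 10-metre length = 10 metres).
P(N ≥ 6) = 1 − P(N ≤ 5) = 1 − Σ_{j=0}^{5} e^(−μ) μ^j/j! ≈ 0.1295.

0.1295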